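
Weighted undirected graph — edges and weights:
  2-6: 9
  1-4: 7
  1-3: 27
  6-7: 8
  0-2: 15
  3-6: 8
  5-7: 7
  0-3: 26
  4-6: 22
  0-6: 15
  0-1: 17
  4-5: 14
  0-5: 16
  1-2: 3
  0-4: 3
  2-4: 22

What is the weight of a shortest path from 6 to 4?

A few of the 6→4 routes:
6-2-1-4: 9 + 3 + 7 = 19
6-4: 22
6-0-4: 15 + 3 = 18
The minimum is 18.

18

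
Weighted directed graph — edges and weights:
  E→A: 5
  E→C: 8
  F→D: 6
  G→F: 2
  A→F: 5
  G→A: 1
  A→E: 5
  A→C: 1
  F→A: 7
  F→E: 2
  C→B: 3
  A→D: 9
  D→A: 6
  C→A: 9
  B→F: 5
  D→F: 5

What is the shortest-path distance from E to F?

Some routes from E to F:
E → C → B → F: 8 + 3 + 5 = 16
E → A → C → B → F: 5 + 1 + 3 + 5 = 14
E → A → F: 5 + 5 = 10
E → C → A → F: 8 + 9 + 5 = 22
E → A → D → F: 5 + 9 + 5 = 19
Best route has total 10.

10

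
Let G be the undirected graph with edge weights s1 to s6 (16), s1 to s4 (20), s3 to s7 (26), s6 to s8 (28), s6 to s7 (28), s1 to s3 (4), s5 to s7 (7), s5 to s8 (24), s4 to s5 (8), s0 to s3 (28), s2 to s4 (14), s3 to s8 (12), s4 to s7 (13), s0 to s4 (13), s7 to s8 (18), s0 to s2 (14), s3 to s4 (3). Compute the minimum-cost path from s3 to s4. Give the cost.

3

Checking several routes:
s3-s7-s5-s4: 26 + 7 + 8 = 41
s3-s1-s4: 4 + 20 = 24
s3-s0-s4: 28 + 13 = 41
s3-s4: 3
s3-s7-s4: 26 + 13 = 39
The minimum is 3.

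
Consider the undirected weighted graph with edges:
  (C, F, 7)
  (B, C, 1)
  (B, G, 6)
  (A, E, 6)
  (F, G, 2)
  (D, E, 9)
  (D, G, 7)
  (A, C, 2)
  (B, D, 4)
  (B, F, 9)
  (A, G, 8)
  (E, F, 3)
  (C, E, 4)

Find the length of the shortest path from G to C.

7

Checking several routes:
G-B-C: 6 + 1 = 7
G-F-E-C: 2 + 3 + 4 = 9
G-F-C: 2 + 7 = 9
G-A-C: 8 + 2 = 10
The minimum is 7.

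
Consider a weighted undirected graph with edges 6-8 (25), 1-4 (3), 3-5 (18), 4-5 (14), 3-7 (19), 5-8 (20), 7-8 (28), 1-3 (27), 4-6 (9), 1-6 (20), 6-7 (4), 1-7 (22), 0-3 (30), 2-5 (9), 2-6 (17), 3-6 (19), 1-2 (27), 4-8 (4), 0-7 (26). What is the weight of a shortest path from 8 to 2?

27

Checking several routes:
8-5-2: 20 + 9 = 29
8-4-6-2: 4 + 9 + 17 = 30
8-4-5-2: 4 + 14 + 9 = 27
The minimum is 27.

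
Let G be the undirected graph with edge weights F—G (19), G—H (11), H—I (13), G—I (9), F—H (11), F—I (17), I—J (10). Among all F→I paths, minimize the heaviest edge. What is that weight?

11

Checking several routes:
F -> H -> I: max(11, 13) = 13
F -> H -> G -> I: max(11, 11, 9) = 11
F -> I: max(17) = 17
The minimum achievable maximum is 11.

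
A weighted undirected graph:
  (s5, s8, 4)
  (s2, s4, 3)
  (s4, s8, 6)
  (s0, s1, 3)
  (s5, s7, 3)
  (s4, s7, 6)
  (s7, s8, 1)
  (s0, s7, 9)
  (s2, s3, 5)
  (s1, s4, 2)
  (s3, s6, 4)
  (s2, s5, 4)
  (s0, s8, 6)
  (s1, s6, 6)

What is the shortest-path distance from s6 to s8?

Checking several routes:
s6 → s1 → s0 → s8: 6 + 3 + 6 = 15
s6 → s1 → s4 → s8: 6 + 2 + 6 = 14
s6 → s1 → s4 → s7 → s8: 6 + 2 + 6 + 1 = 15
s6 → s3 → s2 → s5 → s7 → s8: 4 + 5 + 4 + 3 + 1 = 17
Shortest: 14.

14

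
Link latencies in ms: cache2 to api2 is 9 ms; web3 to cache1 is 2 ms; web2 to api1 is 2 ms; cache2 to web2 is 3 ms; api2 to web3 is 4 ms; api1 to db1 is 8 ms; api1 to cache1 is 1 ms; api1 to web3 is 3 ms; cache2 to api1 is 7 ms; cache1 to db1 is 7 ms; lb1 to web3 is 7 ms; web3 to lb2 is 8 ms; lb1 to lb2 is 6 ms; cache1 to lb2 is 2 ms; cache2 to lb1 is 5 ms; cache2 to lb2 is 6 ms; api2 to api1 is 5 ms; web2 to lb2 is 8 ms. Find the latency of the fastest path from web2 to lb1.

8

Checking several routes:
web2-api1-web3-lb1: 2 + 3 + 7 = 12
web2-api1-cache1-web3-lb1: 2 + 1 + 2 + 7 = 12
web2-lb2-lb1: 8 + 6 = 14
web2-api1-cache1-lb2-lb1: 2 + 1 + 2 + 6 = 11
web2-cache2-lb1: 3 + 5 = 8
Best route has total 8 ms.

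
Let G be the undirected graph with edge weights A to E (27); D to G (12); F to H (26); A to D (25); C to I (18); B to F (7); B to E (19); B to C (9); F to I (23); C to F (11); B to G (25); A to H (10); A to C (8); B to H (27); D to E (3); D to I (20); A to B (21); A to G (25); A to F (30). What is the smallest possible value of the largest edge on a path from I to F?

Checking several routes:
I→C→F: max(18, 11) = 18
I→C→B→F: max(18, 9, 7) = 18
I→D→E→B→F: max(20, 3, 19, 7) = 20
Smallest bottleneck: 18.

18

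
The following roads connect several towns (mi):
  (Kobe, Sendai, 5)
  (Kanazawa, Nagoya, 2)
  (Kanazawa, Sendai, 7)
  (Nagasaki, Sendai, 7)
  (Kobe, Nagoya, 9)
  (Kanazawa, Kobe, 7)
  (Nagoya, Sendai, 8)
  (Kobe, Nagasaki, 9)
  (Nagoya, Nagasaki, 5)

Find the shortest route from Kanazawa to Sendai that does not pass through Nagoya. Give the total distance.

Paths from Kanazawa to Sendai avoiding Nagoya:
Kanazawa -> Kobe -> Nagasaki -> Sendai: 7 + 9 + 7 = 23
Kanazawa -> Sendai: 7
Kanazawa -> Kobe -> Sendai: 7 + 5 = 12
Shortest: 7 mi.

7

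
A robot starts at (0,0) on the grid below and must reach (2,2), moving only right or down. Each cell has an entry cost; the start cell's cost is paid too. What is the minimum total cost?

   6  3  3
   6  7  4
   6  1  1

Take (0,0) (0,1) (0,2) (1,2) (2,2) for a total of 6 + 3 + 3 + 4 + 1 = 17.

17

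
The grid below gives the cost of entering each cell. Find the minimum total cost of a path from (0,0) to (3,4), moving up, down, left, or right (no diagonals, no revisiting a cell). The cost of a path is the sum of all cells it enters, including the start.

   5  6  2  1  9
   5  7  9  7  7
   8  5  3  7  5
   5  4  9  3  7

38

Path r0c0 → r0c1 → r0c2 → r0c3 → r1c3 → r2c3 → r3c3 → r3c4: 5 + 6 + 2 + 1 + 7 + 7 + 3 + 7 = 38.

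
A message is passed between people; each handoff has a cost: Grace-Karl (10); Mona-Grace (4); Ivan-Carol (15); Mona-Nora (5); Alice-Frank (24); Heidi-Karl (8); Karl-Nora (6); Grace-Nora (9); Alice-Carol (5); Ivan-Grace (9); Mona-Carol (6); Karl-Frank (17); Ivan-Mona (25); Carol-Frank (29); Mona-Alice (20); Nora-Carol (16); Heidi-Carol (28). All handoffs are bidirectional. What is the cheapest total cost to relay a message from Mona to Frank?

28

Some routes from Mona to Frank:
Mona - Nora - Karl - Frank: 5 + 6 + 17 = 28
Mona - Grace - Nora - Karl - Frank: 4 + 9 + 6 + 17 = 36
Mona - Carol - Alice - Frank: 6 + 5 + 24 = 35
Mona - Grace - Karl - Frank: 4 + 10 + 17 = 31
Mona - Carol - Frank: 6 + 29 = 35
The minimum is 28.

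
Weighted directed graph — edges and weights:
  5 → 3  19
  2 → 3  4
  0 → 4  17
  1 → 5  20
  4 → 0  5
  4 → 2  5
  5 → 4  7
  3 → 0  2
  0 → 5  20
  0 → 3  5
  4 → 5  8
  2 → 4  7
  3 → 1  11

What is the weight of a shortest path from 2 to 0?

Routes from 2 to 0:
2 → 4 → 5 → 3 → 0: 7 + 8 + 19 + 2 = 36
2 → 3 → 1 → 5 → 4 → 0: 4 + 11 + 20 + 7 + 5 = 47
2 → 4 → 0: 7 + 5 = 12
2 → 3 → 0: 4 + 2 = 6
Best route has total 6.

6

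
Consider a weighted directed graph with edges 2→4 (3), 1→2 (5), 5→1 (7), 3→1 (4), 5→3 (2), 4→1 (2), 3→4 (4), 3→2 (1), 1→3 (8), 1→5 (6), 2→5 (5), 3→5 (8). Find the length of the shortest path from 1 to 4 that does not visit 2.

12

Paths from 1 to 4 avoiding 2:
1→3→4: 8 + 4 = 12
1→5→3→4: 6 + 2 + 4 = 12
Best route has total 12.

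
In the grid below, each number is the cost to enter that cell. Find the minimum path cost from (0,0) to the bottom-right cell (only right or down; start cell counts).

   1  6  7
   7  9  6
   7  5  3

23

Take [0,0] → [0,1] → [0,2] → [1,2] → [2,2] for a total of 1 + 6 + 7 + 6 + 3 = 23.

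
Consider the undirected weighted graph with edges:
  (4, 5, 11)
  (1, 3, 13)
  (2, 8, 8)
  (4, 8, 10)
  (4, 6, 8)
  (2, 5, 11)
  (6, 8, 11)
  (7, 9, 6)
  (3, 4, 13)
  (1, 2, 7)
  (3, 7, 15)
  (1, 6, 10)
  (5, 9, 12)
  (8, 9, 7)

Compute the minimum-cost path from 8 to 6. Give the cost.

11

Comparing a few candidate routes:
8→2→1→6: 8 + 7 + 10 = 25
8→6: 11
8→4→6: 10 + 8 = 18
Shortest: 11.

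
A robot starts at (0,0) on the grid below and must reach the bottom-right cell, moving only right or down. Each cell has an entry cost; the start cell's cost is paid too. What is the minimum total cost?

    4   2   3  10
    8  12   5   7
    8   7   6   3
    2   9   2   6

28

One optimal route is [0,0] [0,1] [0,2] [1,2] [2,2] [3,2] [3,3].
Its cost is 4 + 2 + 3 + 5 + 6 + 2 + 6 = 28.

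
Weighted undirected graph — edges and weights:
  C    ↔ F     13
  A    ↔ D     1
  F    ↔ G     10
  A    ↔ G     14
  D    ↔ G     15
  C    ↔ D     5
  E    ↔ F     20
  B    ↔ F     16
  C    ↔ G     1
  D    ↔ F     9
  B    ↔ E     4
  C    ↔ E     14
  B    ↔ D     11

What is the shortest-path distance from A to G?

7

Checking several routes:
A - D - F - G: 1 + 9 + 10 = 20
A - D - C - G: 1 + 5 + 1 = 7
A - D - G: 1 + 15 = 16
A - G: 14
Best route has total 7.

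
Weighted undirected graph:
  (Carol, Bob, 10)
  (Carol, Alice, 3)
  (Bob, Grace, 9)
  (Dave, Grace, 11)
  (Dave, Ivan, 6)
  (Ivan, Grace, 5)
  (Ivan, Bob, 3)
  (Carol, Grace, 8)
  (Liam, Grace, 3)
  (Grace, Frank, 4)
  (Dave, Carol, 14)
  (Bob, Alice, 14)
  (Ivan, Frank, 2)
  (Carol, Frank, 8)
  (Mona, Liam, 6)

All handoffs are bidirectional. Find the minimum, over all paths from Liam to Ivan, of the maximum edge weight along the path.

4

A few of the Liam→Ivan routes:
Liam-Grace-Carol-Bob-Ivan: max(3, 8, 10, 3) = 10
Liam-Grace-Bob-Carol-Frank-Ivan: max(3, 9, 10, 8, 2) = 10
Liam-Grace-Ivan: max(3, 5) = 5
Liam-Grace-Carol-Frank-Ivan: max(3, 8, 8, 2) = 8
Liam-Grace-Bob-Ivan: max(3, 9, 3) = 9
Liam-Grace-Frank-Ivan: max(3, 4, 2) = 4
Smallest bottleneck: 4.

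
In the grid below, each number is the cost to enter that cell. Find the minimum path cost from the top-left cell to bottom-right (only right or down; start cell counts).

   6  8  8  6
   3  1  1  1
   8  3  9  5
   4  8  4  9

26

Best path: (0,0) -> (1,0) -> (1,1) -> (1,2) -> (1,3) -> (2,3) -> (3,3)
Cost: 6 + 3 + 1 + 1 + 1 + 5 + 9 = 26
(Top row then right column would cost 43.)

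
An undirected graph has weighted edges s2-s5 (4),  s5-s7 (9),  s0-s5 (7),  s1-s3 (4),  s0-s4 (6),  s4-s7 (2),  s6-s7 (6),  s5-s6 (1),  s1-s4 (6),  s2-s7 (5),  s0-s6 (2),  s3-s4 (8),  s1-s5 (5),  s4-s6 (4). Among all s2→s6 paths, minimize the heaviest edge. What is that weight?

Some routes from s2 to s6:
s2→s5→s1→s4→s6: max(4, 5, 6, 4) = 6
s2→s5→s1→s4→s0→s6: max(4, 5, 6, 6, 2) = 6
s2→s5→s1→s4→s7→s6: max(4, 5, 6, 2, 6) = 6
s2→s7→s4→s6: max(5, 2, 4) = 5
s2→s5→s6: max(4, 1) = 4
Smallest bottleneck: 4.

4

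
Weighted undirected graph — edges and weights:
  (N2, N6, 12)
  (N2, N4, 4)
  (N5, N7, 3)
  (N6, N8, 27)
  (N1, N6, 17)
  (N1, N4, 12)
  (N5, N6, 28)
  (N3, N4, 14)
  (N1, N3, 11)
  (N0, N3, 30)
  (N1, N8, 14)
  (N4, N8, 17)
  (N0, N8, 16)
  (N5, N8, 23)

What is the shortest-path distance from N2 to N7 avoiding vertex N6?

Comparing a few candidate routes:
N2→N4→N1→N8→N5→N7: 4 + 12 + 14 + 23 + 3 = 56
N2→N4→N8→N5→N7: 4 + 17 + 23 + 3 = 47
N2→N4→N3→N0→N8→N5→N7: 4 + 14 + 30 + 16 + 23 + 3 = 90
N2→N4→N3→N1→N8→N5→N7: 4 + 14 + 11 + 14 + 23 + 3 = 69
Best route has total 47.

47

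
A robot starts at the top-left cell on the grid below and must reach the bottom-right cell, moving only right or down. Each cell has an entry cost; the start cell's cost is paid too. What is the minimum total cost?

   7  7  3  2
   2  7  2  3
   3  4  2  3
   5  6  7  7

28

Path r0c0 → r1c0 → r2c0 → r2c1 → r2c2 → r2c3 → r3c3: 7 + 2 + 3 + 4 + 2 + 3 + 7 = 28.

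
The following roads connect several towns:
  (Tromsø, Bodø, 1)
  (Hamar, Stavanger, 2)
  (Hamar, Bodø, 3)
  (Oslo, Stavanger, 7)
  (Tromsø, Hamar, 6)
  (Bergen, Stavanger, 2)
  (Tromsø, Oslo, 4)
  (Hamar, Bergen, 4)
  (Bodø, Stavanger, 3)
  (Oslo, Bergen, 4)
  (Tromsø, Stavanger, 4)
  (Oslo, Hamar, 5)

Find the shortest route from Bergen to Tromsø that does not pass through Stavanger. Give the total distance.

Routes from Bergen to Tromsø avoiding Stavanger:
Bergen → Oslo → Tromsø: 4 + 4 = 8
Bergen → Oslo → Hamar → Bodø → Tromsø: 4 + 5 + 3 + 1 = 13
Bergen → Hamar → Bodø → Tromsø: 4 + 3 + 1 = 8
Bergen → Hamar → Oslo → Tromsø: 4 + 5 + 4 = 13
Bergen → Hamar → Tromsø: 4 + 6 = 10
Bergen → Oslo → Hamar → Tromsø: 4 + 5 + 6 = 15
Shortest: 8.

8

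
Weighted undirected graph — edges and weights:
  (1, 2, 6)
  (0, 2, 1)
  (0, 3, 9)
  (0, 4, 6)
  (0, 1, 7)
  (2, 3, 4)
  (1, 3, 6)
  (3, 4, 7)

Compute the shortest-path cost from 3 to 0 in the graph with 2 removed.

9

Candidate routes:
3-0: 9
3-4-0: 7 + 6 = 13
3-1-0: 6 + 7 = 13
Shortest: 9.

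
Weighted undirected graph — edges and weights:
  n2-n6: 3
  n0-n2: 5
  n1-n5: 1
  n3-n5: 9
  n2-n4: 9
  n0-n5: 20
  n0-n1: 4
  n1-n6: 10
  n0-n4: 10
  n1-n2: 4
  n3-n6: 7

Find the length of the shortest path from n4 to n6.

Checking several routes:
n4 → n2 → n1 → n6: 9 + 4 + 10 = 23
n4 → n2 → n6: 9 + 3 = 12
n4 → n0 → n2 → n6: 10 + 5 + 3 = 18
n4 → n0 → n1 → n2 → n6: 10 + 4 + 4 + 3 = 21
Best route has total 12.

12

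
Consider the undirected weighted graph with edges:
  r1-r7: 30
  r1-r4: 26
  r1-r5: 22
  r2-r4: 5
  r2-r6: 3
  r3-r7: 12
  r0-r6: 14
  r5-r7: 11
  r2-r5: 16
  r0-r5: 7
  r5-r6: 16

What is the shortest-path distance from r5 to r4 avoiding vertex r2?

Candidate routes:
r5-r1-r4: 22 + 26 = 48
r5-r7-r1-r4: 11 + 30 + 26 = 67
Shortest: 48.

48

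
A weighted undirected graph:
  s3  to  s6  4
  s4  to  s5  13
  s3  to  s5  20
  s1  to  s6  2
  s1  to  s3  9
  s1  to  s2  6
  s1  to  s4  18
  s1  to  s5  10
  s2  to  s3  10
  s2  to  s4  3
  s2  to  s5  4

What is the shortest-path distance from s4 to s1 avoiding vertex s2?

18

Paths from s4 to s1 avoiding s2:
s4 -> s5 -> s3 -> s6 -> s1: 13 + 20 + 4 + 2 = 39
s4 -> s1: 18
s4 -> s5 -> s1: 13 + 10 = 23
s4 -> s5 -> s3 -> s1: 13 + 20 + 9 = 42
The minimum is 18.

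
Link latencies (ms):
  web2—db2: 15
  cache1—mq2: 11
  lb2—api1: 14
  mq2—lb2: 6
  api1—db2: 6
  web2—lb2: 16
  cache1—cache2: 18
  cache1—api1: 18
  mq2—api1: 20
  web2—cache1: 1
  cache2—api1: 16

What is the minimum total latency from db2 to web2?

Comparing a few candidate routes:
db2-web2: 15
db2-api1-lb2-web2: 6 + 14 + 16 = 36
db2-api1-cache1-web2: 6 + 18 + 1 = 25
Best route has total 15 ms.

15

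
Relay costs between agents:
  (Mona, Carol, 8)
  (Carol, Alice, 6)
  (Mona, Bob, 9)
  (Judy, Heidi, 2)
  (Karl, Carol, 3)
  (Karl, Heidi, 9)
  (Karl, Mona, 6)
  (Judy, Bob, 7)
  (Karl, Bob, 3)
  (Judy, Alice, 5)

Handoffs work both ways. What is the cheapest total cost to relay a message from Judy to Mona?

Some routes from Judy to Mona:
Judy -> Bob -> Karl -> Mona: 7 + 3 + 6 = 16
Judy -> Bob -> Mona: 7 + 9 = 16
Judy -> Heidi -> Karl -> Mona: 2 + 9 + 6 = 17
The minimum is 16.

16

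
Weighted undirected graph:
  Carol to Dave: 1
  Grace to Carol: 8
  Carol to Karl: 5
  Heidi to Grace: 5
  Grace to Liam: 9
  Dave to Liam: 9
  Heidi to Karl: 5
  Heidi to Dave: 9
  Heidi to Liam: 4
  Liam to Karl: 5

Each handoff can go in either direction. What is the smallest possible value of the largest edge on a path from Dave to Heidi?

Comparing a few candidate routes:
Dave-Liam-Grace-Carol-Karl-Heidi: max(9, 9, 8, 5, 5) = 9
Dave-Carol-Karl-Liam-Heidi: max(1, 5, 5, 4) = 5
Dave-Heidi: max(9) = 9
Dave-Carol-Karl-Heidi: max(1, 5, 5) = 5
Dave-Carol-Grace-Heidi: max(1, 8, 5) = 8
Dave-Liam-Grace-Heidi: max(9, 9, 5) = 9
Smallest bottleneck: 5.

5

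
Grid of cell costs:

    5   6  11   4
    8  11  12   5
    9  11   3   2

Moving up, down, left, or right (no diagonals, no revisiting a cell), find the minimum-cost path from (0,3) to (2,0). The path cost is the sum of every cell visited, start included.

34

Best path: r0c3→r1c3→r2c3→r2c2→r2c1→r2c0
Cost: 4 + 5 + 2 + 3 + 11 + 9 = 34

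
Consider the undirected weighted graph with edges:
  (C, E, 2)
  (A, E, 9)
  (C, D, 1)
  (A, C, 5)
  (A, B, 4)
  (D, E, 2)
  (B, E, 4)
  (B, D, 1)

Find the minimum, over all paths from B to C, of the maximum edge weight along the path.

Comparing a few candidate routes:
B - D - C: max(1, 1) = 1
B - E - C: max(4, 2) = 4
B - D - E - C: max(1, 2, 2) = 2
B - E - D - C: max(4, 2, 1) = 4
Smallest bottleneck: 1.

1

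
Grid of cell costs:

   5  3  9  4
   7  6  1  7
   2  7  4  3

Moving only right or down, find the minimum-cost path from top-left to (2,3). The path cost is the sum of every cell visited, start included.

22

Take r0c0 → r0c1 → r1c1 → r1c2 → r2c2 → r2c3 for a total of 5 + 3 + 6 + 1 + 4 + 3 = 22.
(Top row then right column would cost 31.)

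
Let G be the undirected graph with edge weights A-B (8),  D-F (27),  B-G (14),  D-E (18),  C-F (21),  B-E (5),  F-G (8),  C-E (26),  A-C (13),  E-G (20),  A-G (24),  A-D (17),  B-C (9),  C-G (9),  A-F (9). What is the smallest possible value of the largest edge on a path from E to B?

5

Some routes from E to B:
E→D→A→B: max(18, 17, 8) = 18
E→D→A→F→G→C→B: max(18, 17, 9, 8, 9, 9) = 18
E→D→A→F→G→B: max(18, 17, 9, 8, 14) = 18
E→B: max(5) = 5
Smallest bottleneck: 5.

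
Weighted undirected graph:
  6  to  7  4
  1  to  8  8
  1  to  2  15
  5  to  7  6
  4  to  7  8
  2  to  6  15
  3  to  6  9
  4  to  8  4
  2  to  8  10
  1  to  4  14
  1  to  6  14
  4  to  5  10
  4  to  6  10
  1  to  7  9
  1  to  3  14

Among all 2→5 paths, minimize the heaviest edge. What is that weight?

10

Some routes from 2 to 5:
2→8→4→5: max(10, 4, 10) = 10
2→8→1→7→6→4→5: max(10, 8, 9, 4, 10, 10) = 10
2→8→4→7→5: max(10, 4, 8, 6) = 10
2→8→1→7→4→5: max(10, 8, 9, 8, 10) = 10
2→8→1→7→5: max(10, 8, 9, 6) = 10
Smallest bottleneck: 10.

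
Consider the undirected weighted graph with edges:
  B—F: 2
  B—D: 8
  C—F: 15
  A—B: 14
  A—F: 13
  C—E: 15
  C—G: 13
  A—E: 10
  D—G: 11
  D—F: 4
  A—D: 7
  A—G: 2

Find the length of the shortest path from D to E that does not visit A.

Routes from D to E avoiding A:
D → G → C → E: 11 + 13 + 15 = 39
D → F → C → E: 4 + 15 + 15 = 34
D → B → F → C → E: 8 + 2 + 15 + 15 = 40
Best route has total 34.

34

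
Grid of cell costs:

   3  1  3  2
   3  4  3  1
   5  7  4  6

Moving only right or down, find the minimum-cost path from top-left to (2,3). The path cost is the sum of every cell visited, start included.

16

Best path: r0c0 r0c1 r0c2 r0c3 r1c3 r2c3
Cost: 3 + 1 + 3 + 2 + 1 + 6 = 16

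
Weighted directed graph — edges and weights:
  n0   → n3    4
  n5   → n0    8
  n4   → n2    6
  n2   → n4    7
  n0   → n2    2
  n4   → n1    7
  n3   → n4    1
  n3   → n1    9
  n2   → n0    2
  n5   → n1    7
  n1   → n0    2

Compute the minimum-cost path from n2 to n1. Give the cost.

14

Candidate routes:
n2-n0-n3-n1: 2 + 4 + 9 = 15
n2-n4-n1: 7 + 7 = 14
n2-n0-n3-n4-n1: 2 + 4 + 1 + 7 = 14
The minimum is 14.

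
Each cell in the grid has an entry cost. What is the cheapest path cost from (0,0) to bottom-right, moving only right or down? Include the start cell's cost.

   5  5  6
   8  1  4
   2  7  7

Best path: r0c0 -> r0c1 -> r1c1 -> r1c2 -> r2c2
Cost: 5 + 5 + 1 + 4 + 7 = 22
For comparison, the top-then-right route costs 27.

22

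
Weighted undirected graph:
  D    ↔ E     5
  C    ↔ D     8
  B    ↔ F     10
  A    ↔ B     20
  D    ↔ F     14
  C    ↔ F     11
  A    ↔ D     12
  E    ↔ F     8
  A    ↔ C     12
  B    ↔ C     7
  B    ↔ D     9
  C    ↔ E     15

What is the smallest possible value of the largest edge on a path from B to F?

Checking several routes:
B - D - E - F: max(9, 5, 8) = 9
B - C - D - E - F: max(7, 8, 5, 8) = 8
B - F: max(10) = 10
B - D - C - F: max(9, 8, 11) = 11
B - C - F: max(7, 11) = 11
The minimum achievable maximum is 8.

8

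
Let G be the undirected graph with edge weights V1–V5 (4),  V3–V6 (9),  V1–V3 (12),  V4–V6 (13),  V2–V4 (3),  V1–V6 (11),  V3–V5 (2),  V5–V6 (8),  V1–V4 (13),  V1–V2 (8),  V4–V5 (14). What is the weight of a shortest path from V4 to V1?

Comparing a few candidate routes:
V4-V6-V5-V1: 13 + 8 + 4 = 25
V4-V2-V1: 3 + 8 = 11
V4-V6-V1: 13 + 11 = 24
V4-V1: 13
V4-V5-V1: 14 + 4 = 18
Best route has total 11.

11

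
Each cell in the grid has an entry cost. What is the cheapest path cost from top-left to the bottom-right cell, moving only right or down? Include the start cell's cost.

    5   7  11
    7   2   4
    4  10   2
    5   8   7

Best path: r0c0→r0c1→r1c1→r1c2→r2c2→r3c2
Cost: 5 + 7 + 2 + 4 + 2 + 7 = 27
For comparison, the top-then-right route costs 36.

27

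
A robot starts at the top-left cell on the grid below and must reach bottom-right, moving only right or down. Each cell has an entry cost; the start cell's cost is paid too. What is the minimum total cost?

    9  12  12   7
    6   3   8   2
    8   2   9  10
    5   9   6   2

37

Cheapest: (0,0) (1,0) (1,1) (2,1) (2,2) (3,2) (3,3)
  9 + 6 + 3 + 2 + 9 + 6 + 2 = 37
(Top row then right column would cost 54.)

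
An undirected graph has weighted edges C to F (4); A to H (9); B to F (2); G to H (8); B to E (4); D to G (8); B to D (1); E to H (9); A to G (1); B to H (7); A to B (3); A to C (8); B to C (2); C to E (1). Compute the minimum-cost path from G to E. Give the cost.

Checking several routes:
G - A - C - E: 1 + 8 + 1 = 10
G - D - B - E: 8 + 1 + 4 = 13
G - A - B - F - C - E: 1 + 3 + 2 + 4 + 1 = 11
G - D - B - C - E: 8 + 1 + 2 + 1 = 12
G - A - B - E: 1 + 3 + 4 = 8
G - A - B - C - E: 1 + 3 + 2 + 1 = 7
Best route has total 7.

7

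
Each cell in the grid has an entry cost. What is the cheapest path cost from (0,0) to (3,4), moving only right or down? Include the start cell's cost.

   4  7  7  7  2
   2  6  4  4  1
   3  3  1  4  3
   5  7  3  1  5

One optimal route is (0,0)→(1,0)→(2,0)→(2,1)→(2,2)→(3,2)→(3,3)→(3,4).
Its cost is 4 + 2 + 3 + 3 + 1 + 3 + 1 + 5 = 22.

22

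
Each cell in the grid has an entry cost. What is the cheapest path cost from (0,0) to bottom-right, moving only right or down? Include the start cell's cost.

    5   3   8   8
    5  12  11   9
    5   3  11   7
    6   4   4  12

Best path: r0c0 -> r1c0 -> r2c0 -> r2c1 -> r3c1 -> r3c2 -> r3c3
Cost: 5 + 5 + 5 + 3 + 4 + 4 + 12 = 38

38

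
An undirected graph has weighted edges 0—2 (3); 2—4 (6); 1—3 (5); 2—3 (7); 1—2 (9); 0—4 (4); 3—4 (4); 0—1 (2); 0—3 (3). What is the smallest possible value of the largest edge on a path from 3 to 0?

Comparing a few candidate routes:
3 -> 2 -> 4 -> 0: max(7, 6, 4) = 7
3 -> 4 -> 2 -> 0: max(4, 6, 3) = 6
3 -> 0: max(3) = 3
3 -> 1 -> 0: max(5, 2) = 5
3 -> 2 -> 0: max(7, 3) = 7
3 -> 4 -> 0: max(4, 4) = 4
The minimum achievable maximum is 3.

3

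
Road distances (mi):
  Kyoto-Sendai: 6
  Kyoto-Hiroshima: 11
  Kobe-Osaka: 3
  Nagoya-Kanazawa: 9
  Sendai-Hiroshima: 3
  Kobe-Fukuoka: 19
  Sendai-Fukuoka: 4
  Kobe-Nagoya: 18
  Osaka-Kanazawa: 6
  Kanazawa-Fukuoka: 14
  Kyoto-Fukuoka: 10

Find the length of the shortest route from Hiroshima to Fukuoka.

Candidate routes:
Hiroshima -> Kyoto -> Fukuoka: 11 + 10 = 21
Hiroshima -> Sendai -> Kyoto -> Fukuoka: 3 + 6 + 10 = 19
Hiroshima -> Sendai -> Fukuoka: 3 + 4 = 7
Hiroshima -> Kyoto -> Sendai -> Fukuoka: 11 + 6 + 4 = 21
The minimum is 7 mi.

7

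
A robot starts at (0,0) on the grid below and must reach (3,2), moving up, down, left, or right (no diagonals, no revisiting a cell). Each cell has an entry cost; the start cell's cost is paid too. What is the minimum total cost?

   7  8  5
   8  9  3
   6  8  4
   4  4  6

33

Path [0,0] -> [0,1] -> [0,2] -> [1,2] -> [2,2] -> [3,2]: 7 + 8 + 5 + 3 + 4 + 6 = 33.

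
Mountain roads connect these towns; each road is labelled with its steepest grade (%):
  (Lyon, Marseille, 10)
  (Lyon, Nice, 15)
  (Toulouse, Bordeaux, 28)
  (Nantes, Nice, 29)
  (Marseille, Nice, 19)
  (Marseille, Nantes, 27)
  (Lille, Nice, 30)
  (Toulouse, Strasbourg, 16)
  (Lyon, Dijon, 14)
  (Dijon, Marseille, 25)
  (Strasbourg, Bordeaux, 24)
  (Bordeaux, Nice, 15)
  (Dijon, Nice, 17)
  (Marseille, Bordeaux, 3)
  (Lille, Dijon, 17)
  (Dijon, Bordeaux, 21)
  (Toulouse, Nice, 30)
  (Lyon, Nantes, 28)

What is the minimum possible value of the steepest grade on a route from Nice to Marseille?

Some routes from Nice to Marseille:
Nice→Bordeaux→Marseille: max(15, 3) = 15
Nice→Bordeaux→Dijon→Lyon→Marseille: max(15, 21, 14, 10) = 21
Nice→Dijon→Lyon→Marseille: max(17, 14, 10) = 17
Nice→Marseille: max(19) = 19
Nice→Lyon→Marseille: max(15, 10) = 15
Smallest bottleneck: 15%.

15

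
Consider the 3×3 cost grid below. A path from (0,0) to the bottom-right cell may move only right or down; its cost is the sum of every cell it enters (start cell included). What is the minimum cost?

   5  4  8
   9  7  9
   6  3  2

Best path: r0c0 r0c1 r1c1 r2c1 r2c2
Cost: 5 + 4 + 7 + 3 + 2 = 21
(Top row then right column would cost 28.)

21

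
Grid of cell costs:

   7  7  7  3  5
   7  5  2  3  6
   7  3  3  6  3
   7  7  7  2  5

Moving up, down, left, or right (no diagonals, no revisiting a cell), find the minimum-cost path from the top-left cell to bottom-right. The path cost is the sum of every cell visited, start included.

Best path: r0c0 -> r0c1 -> r1c1 -> r1c2 -> r1c3 -> r2c3 -> r3c3 -> r3c4
Cost: 7 + 7 + 5 + 2 + 3 + 6 + 2 + 5 = 37

37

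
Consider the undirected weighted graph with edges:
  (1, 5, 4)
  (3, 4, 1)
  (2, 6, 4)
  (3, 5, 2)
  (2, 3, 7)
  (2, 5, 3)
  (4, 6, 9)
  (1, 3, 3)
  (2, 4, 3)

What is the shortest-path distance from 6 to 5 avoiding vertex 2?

12

Candidate routes:
6→4→3→1→5: 9 + 1 + 3 + 4 = 17
6→4→3→5: 9 + 1 + 2 = 12
Best route has total 12.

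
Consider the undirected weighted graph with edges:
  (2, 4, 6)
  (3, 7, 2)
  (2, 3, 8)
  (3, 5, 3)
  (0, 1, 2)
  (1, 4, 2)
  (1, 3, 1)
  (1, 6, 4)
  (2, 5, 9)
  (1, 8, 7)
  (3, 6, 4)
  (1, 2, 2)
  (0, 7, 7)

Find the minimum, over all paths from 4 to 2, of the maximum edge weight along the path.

Some routes from 4 to 2:
4 → 1 → 3 → 2: max(2, 1, 8) = 8
4 → 2: max(6) = 6
4 → 1 → 2: max(2, 2) = 2
The minimum achievable maximum is 2.

2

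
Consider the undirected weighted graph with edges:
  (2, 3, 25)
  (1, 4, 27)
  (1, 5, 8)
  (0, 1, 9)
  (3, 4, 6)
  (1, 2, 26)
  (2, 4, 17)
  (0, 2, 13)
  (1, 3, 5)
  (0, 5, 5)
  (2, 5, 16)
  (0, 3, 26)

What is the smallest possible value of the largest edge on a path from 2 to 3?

13

A few of the 2→3 routes:
2-0-5-1-3: max(13, 5, 8, 5) = 13
2-5-1-3: max(16, 8, 5) = 16
2-0-1-3: max(13, 9, 5) = 13
The minimum achievable maximum is 13.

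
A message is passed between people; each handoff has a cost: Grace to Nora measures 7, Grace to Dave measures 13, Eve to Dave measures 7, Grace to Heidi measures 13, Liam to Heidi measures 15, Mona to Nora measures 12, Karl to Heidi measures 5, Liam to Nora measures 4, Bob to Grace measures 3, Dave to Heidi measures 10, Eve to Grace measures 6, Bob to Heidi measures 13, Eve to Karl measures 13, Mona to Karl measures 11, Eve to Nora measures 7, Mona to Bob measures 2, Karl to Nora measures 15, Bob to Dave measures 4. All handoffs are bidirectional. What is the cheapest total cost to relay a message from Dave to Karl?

Checking several routes:
Dave - Bob - Heidi - Karl: 4 + 13 + 5 = 22
Dave - Eve - Karl: 7 + 13 = 20
Dave - Heidi - Karl: 10 + 5 = 15
Dave - Bob - Mona - Karl: 4 + 2 + 11 = 17
Dave - Bob - Grace - Eve - Karl: 4 + 3 + 6 + 13 = 26
Dave - Bob - Grace - Heidi - Karl: 4 + 3 + 13 + 5 = 25
Best route has total 15.

15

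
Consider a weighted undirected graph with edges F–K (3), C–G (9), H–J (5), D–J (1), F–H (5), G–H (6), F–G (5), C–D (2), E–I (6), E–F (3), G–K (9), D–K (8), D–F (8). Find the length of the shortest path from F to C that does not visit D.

Candidate routes:
F→K→G→C: 3 + 9 + 9 = 21
F→H→G→C: 5 + 6 + 9 = 20
F→G→C: 5 + 9 = 14
Best route has total 14.

14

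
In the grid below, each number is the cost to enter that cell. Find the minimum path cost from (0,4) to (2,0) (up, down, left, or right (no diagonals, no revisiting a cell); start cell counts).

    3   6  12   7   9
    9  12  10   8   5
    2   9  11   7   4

Cheapest: [0,4] -> [1,4] -> [2,4] -> [2,3] -> [2,2] -> [2,1] -> [2,0]
  9 + 5 + 4 + 7 + 11 + 9 + 2 = 47

47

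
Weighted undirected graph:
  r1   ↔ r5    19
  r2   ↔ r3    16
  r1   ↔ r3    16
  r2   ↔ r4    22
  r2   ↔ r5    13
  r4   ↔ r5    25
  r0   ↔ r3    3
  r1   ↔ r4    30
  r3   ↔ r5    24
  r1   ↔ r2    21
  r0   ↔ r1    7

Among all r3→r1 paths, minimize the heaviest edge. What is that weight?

7

A few of the r3→r1 routes:
r3 -> r2 -> r5 -> r1: max(16, 13, 19) = 19
r3 -> r0 -> r1: max(3, 7) = 7
r3 -> r1: max(16) = 16
Smallest bottleneck: 7.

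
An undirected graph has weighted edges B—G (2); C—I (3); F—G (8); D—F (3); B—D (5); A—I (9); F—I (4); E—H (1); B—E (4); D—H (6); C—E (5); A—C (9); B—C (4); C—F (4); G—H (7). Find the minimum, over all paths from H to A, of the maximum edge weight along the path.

9

Some routes from H to A:
H-E-C-A: max(1, 5, 9) = 9
H-E-C-B-G-F-I-A: max(1, 5, 4, 2, 8, 4, 9) = 9
H-E-C-B-D-F-I-A: max(1, 5, 4, 5, 3, 4, 9) = 9
H-E-B-G-F-C-A: max(1, 4, 2, 8, 4, 9) = 9
H-E-C-I-A: max(1, 5, 3, 9) = 9
H-E-C-F-I-A: max(1, 5, 4, 4, 9) = 9
Best route has worst link 9.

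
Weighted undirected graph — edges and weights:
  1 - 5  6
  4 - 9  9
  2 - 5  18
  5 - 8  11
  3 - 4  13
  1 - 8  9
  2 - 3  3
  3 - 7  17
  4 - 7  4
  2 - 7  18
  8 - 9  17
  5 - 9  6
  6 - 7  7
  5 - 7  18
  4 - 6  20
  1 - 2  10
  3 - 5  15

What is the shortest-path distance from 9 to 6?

20

Some routes from 9 to 6:
9-4-3-7-6: 9 + 13 + 17 + 7 = 46
9-5-3-4-7-6: 6 + 15 + 13 + 4 + 7 = 45
9-5-3-7-6: 6 + 15 + 17 + 7 = 45
9-5-7-6: 6 + 18 + 7 = 31
9-4-6: 9 + 20 = 29
9-4-7-6: 9 + 4 + 7 = 20
Best route has total 20.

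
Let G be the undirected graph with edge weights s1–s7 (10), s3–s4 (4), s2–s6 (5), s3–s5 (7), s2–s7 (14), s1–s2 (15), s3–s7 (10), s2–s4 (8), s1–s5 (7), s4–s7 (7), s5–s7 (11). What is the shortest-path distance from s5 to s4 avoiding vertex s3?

Checking several routes:
s5 -> s1 -> s7 -> s4: 7 + 10 + 7 = 24
s5 -> s1 -> s2 -> s4: 7 + 15 + 8 = 30
s5 -> s7 -> s2 -> s4: 11 + 14 + 8 = 33
s5 -> s7 -> s4: 11 + 7 = 18
Shortest: 18.

18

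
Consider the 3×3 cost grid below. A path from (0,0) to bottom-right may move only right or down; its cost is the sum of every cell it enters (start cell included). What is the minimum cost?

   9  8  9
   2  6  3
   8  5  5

25

Take [0,0] → [1,0] → [1,1] → [1,2] → [2,2] for a total of 9 + 2 + 6 + 3 + 5 = 25.
For comparison, the top-then-right route costs 34.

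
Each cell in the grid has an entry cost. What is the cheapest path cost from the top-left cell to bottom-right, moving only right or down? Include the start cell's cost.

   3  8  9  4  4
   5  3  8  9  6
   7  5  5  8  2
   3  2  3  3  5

One optimal route is [0,0] -> [1,0] -> [1,1] -> [2,1] -> [3,1] -> [3,2] -> [3,3] -> [3,4].
Its cost is 3 + 5 + 3 + 5 + 2 + 3 + 3 + 5 = 29.

29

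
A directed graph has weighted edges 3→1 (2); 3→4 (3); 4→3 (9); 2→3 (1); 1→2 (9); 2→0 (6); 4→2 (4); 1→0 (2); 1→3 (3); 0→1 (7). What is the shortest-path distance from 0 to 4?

Candidate routes:
0 - 1 - 3 - 4: 7 + 3 + 3 = 13
0 - 1 - 2 - 3 - 4: 7 + 9 + 1 + 3 = 20
Best route has total 13.

13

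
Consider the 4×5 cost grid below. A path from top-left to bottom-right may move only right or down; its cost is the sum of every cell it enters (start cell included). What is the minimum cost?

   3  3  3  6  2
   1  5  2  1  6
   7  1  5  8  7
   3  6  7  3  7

Take r0c0 → r0c1 → r0c2 → r1c2 → r1c3 → r2c3 → r3c3 → r3c4 for a total of 3 + 3 + 3 + 2 + 1 + 8 + 3 + 7 = 30.
For comparison, the top-then-right route costs 37.

30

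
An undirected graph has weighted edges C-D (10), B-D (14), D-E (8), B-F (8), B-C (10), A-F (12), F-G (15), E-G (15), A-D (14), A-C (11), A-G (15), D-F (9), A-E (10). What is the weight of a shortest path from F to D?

9

Comparing a few candidate routes:
F→D: 9
F→B→D: 8 + 14 = 22
F→A→E→D: 12 + 10 + 8 = 30
F→A→D: 12 + 14 = 26
F→B→C→D: 8 + 10 + 10 = 28
Shortest: 9.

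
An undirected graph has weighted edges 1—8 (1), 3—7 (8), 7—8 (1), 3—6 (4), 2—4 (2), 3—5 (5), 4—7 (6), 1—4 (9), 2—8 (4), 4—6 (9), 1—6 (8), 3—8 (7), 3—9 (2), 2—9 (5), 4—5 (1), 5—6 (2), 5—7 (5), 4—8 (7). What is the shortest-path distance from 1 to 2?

Some routes from 1 to 2:
1 - 8 - 4 - 2: 1 + 7 + 2 = 10
1 - 8 - 7 - 4 - 2: 1 + 1 + 6 + 2 = 10
1 - 4 - 2: 9 + 2 = 11
1 - 8 - 7 - 5 - 4 - 2: 1 + 1 + 5 + 1 + 2 = 10
1 - 6 - 5 - 4 - 2: 8 + 2 + 1 + 2 = 13
1 - 8 - 2: 1 + 4 = 5
Best route has total 5.

5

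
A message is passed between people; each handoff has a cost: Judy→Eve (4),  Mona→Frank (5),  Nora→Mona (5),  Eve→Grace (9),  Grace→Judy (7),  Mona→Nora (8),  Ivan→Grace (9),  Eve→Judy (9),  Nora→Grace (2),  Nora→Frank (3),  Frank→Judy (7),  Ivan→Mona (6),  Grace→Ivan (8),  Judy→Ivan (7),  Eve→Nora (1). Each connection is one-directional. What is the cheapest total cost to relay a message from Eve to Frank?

4

Some routes from Eve to Frank:
Eve -> Judy -> Ivan -> Mona -> Frank: 9 + 7 + 6 + 5 = 27
Eve -> Nora -> Grace -> Ivan -> Mona -> Frank: 1 + 2 + 8 + 6 + 5 = 22
Eve -> Nora -> Mona -> Frank: 1 + 5 + 5 = 11
Eve -> Nora -> Frank: 1 + 3 = 4
Best route has total 4.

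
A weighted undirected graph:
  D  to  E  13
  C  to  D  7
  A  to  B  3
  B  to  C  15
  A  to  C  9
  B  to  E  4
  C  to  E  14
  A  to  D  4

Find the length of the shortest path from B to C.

Comparing a few candidate routes:
B → A → C: 3 + 9 = 12
B → C: 15
B → A → D → C: 3 + 4 + 7 = 14
B → E → C: 4 + 14 = 18
B → E → D → C: 4 + 13 + 7 = 24
Shortest: 12.

12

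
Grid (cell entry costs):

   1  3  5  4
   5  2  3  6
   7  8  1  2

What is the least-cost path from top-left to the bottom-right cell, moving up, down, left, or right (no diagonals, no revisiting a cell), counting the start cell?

12

Take r0c0→r0c1→r1c1→r1c2→r2c2→r2c3 for a total of 1 + 3 + 2 + 3 + 1 + 2 = 12.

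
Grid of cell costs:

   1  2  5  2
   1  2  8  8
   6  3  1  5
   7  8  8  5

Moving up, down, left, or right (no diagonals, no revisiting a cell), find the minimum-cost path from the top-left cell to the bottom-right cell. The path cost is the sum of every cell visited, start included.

One optimal route is (0,0)→(1,0)→(1,1)→(2,1)→(2,2)→(2,3)→(3,3).
Its cost is 1 + 1 + 2 + 3 + 1 + 5 + 5 = 18.

18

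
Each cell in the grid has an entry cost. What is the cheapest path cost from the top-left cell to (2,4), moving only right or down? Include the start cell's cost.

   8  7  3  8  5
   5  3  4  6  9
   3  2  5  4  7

Best path: (0,0)→(1,0)→(1,1)→(2,1)→(2,2)→(2,3)→(2,4)
Cost: 8 + 5 + 3 + 2 + 5 + 4 + 7 = 34

34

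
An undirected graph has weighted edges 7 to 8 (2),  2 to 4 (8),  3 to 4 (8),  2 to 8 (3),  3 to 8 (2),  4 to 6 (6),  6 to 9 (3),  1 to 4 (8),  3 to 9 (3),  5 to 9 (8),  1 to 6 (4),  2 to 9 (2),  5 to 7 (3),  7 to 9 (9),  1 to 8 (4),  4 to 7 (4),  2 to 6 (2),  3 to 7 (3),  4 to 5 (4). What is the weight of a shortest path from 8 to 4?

A few of the 8→4 routes:
8 → 3 → 7 → 4: 2 + 3 + 4 = 9
8 → 3 → 4: 2 + 8 = 10
8 → 7 → 4: 2 + 4 = 6
8 → 7 → 5 → 4: 2 + 3 + 4 = 9
Best route has total 6.

6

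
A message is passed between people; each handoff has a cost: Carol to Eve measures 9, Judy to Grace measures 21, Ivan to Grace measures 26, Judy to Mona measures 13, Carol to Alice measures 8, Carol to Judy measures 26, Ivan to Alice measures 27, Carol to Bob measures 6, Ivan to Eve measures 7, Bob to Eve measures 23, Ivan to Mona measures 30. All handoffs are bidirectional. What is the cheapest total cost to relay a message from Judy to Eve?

Some routes from Judy to Eve:
Judy -> Carol -> Eve: 26 + 9 = 35
Judy -> Mona -> Ivan -> Eve: 13 + 30 + 7 = 50
Judy -> Grace -> Ivan -> Eve: 21 + 26 + 7 = 54
Judy -> Carol -> Alice -> Ivan -> Eve: 26 + 8 + 27 + 7 = 68
Judy -> Carol -> Bob -> Eve: 26 + 6 + 23 = 55
Shortest: 35.

35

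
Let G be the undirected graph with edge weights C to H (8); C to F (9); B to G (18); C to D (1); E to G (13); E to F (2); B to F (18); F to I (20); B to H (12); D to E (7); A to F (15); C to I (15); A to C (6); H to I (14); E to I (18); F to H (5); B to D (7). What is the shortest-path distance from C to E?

8

Comparing a few candidate routes:
C-A-F-E: 6 + 15 + 2 = 23
C-D-E: 1 + 7 = 8
C-H-F-E: 8 + 5 + 2 = 15
C-F-E: 9 + 2 = 11
Shortest: 8.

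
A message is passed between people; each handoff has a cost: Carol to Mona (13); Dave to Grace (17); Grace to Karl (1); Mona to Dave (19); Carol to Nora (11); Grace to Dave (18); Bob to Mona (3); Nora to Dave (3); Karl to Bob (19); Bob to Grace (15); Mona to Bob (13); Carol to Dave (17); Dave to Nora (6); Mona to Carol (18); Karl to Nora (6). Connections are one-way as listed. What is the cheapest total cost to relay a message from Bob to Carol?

Candidate routes:
Bob-Mona-Carol: 3 + 18 = 21
Best route has total 21.

21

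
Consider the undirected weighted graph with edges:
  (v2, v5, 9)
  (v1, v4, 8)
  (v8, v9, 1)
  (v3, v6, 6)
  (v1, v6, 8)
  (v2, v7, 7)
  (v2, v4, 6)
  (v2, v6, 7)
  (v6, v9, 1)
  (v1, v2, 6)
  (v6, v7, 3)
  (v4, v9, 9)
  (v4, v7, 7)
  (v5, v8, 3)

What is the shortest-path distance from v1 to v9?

9

Checking several routes:
v1 → v2 → v6 → v9: 6 + 7 + 1 = 14
v1 → v4 → v9: 8 + 9 = 17
v1 → v6 → v9: 8 + 1 = 9
v1 → v2 → v7 → v6 → v9: 6 + 7 + 3 + 1 = 17
Best route has total 9.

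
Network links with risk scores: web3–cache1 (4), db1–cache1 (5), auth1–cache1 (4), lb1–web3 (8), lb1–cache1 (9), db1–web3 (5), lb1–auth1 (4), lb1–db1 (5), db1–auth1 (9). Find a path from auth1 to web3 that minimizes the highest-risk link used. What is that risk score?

Comparing a few candidate routes:
auth1 → cache1 → web3: max(4, 4) = 4
auth1 → lb1 → db1 → web3: max(4, 5, 5) = 5
auth1 → lb1 → db1 → cache1 → web3: max(4, 5, 5, 4) = 5
Smallest bottleneck: 4.

4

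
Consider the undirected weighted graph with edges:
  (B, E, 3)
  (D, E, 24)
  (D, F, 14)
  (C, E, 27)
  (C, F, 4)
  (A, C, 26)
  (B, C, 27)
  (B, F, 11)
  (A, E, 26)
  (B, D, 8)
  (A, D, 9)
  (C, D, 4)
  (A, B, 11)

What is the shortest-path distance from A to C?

13

A few of the A→C routes:
A -> D -> C: 9 + 4 = 13
A -> C: 26
A -> B -> F -> C: 11 + 11 + 4 = 26
A -> B -> D -> C: 11 + 8 + 4 = 23
Shortest: 13.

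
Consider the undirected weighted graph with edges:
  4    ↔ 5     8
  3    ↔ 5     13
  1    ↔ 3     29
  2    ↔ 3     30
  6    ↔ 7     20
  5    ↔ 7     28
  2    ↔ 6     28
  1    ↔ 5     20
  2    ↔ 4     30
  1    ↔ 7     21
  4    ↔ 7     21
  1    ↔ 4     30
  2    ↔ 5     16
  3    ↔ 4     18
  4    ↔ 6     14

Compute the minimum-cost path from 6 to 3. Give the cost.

A few of the 6→3 routes:
6 - 2 - 5 - 3: 28 + 16 + 13 = 57
6 - 4 - 3: 14 + 18 = 32
6 - 2 - 3: 28 + 30 = 58
6 - 4 - 5 - 3: 14 + 8 + 13 = 35
The minimum is 32.

32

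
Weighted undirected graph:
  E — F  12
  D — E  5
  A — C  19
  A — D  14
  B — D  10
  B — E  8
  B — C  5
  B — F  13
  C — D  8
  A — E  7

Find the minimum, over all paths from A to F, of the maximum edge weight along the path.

12

Checking several routes:
A→E→B→F: max(7, 8, 13) = 13
A→E→F: max(7, 12) = 12
A→D→C→B→E→F: max(14, 8, 5, 8, 12) = 14
A→E→D→C→B→F: max(7, 5, 8, 5, 13) = 13
A→E→D→B→F: max(7, 5, 10, 13) = 13
A→D→C→B→F: max(14, 8, 5, 13) = 14
Smallest bottleneck: 12.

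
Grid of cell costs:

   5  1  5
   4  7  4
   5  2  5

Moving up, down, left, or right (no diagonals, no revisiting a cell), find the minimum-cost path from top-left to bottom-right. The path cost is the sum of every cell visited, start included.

20

Best path: (0,0) -> (0,1) -> (0,2) -> (1,2) -> (2,2)
Cost: 5 + 1 + 5 + 4 + 5 = 20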